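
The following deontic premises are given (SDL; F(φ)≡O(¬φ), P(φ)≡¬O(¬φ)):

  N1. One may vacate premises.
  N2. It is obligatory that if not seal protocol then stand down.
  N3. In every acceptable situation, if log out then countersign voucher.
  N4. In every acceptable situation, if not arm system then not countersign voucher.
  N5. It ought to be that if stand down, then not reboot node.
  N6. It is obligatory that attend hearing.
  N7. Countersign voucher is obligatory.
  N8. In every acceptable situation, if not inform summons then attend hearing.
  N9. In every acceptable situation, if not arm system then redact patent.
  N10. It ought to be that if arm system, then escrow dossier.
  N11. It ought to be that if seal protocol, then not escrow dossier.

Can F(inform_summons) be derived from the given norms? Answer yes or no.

No

Premise 8 is O(¬inform_summons → attend_hearing); even if O(attend_hearing) held, inferring O(¬inform_summons) would be affirming the consequent — invalid.
No other premise forces O(¬inform_summons). An ideal world satisfying every premise can still have inform_summons true, so F(inform_summons) is not derivable.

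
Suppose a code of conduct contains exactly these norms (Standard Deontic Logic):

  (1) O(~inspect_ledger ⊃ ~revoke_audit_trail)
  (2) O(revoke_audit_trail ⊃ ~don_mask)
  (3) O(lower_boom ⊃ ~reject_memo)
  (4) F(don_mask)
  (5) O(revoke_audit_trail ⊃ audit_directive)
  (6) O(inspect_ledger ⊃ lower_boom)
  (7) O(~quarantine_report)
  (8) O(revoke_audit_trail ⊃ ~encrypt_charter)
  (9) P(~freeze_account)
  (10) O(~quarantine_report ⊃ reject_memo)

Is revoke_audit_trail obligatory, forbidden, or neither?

Forbidden

Premise 7 gives O(~quarantine_report).
Premise 10 is O(~quarantine_report ⊃ reject_memo); since O(~quarantine_report), deontic closure gives O(reject_memo).
The contrapositive of premise 3 (O(lower_boom ⊃ ~reject_memo)) is O(reject_memo ⊃ ~lower_boom), and O(reject_memo) is already established, so O(~lower_boom).
Premise 6 is O(inspect_ledger ⊃ lower_boom); contrapositively O(~lower_boom ⊃ ~inspect_ledger). Since O(~lower_boom) holds, K gives O(~inspect_ledger).
From O(~inspect_ledger) and premise 1, O(~inspect_ledger ⊃ ~revoke_audit_trail), we obtain O(~revoke_audit_trail).
Premises 2, 4, 5, 8, 9 do not contribute to this derivation.
Thus O(~revoke_audit_trail), which is F(revoke_audit_trail): revoke_audit_trail is forbidden.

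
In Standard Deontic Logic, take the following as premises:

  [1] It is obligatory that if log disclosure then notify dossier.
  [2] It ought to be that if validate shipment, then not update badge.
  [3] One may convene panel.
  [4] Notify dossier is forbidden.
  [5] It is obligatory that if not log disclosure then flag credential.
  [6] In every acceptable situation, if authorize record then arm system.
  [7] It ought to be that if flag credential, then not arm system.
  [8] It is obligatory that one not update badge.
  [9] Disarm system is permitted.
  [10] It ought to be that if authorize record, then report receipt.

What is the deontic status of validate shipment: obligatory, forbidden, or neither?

Neither

Premise 2 is O(validate_shipment → ¬update_badge); even if O(¬update_badge) held, inferring O(validate_shipment) would be affirming the consequent — invalid.
No premise or chain of K-axiom applications forces O(validate_shipment), and none forces O(¬validate_shipment). So validate_shipment is neither obligatory nor forbidden under these norms.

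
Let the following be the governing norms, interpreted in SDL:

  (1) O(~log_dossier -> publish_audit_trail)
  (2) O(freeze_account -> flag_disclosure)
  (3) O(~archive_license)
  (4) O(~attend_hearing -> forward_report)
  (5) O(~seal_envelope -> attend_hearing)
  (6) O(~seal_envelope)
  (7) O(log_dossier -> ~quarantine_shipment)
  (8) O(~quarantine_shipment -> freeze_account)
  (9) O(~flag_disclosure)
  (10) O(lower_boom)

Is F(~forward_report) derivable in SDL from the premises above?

No

Premise 4 is O(~attend_hearing -> forward_report), but O(~attend_hearing) is not derivable from the premises, so it does not yield O(forward_report).
No other premise forces O(forward_report). An ideal world satisfying every premise can still have ~forward_report true, so F(~forward_report) is not derivable.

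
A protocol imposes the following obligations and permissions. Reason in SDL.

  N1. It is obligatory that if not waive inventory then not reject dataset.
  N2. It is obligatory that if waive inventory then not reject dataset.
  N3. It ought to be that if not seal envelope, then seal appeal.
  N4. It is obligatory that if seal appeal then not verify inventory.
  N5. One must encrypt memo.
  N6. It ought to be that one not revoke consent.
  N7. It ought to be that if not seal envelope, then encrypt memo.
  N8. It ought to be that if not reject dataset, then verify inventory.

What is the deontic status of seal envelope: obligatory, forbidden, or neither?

Obligatory

By case analysis on waive_inventory: premise 2 gives O(waive_inventory → ¬reject_dataset) and premise 1 gives O(¬waive_inventory → ¬reject_dataset), so O(¬reject_dataset) either way.
Premise 8 is O(¬reject_dataset → verify_inventory); since O(¬reject_dataset), deontic closure gives O(verify_inventory).
Premise 4, O(seal_appeal → ¬verify_inventory), contraposes to O(verify_inventory → ¬seal_appeal); with O(verify_inventory) we get O(¬seal_appeal).
Premise 3 is O(¬seal_envelope → seal_appeal); contrapositively O(¬seal_appeal → seal_envelope). Since O(¬seal_appeal) holds, K gives O(seal_envelope).
Premises 5, 6, 7 do not contribute to this derivation.
Hence seal_envelope is obligatory.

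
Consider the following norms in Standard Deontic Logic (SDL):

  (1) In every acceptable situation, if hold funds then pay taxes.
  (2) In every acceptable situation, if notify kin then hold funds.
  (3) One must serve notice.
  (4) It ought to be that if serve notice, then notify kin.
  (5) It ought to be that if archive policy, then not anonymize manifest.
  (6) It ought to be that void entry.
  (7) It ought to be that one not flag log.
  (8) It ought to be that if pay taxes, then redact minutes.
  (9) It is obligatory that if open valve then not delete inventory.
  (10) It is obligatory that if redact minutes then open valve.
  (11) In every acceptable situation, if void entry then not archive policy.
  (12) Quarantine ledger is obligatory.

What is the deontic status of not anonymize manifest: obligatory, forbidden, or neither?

Neither

Premise 5 is O(archive_policy → ¬anonymize_manifest), but O(archive_policy) is not derivable from the premises, so it does not yield O(¬anonymize_manifest).
No premise or chain of K-axiom applications forces O(¬anonymize_manifest), and none forces O(anonymize_manifest). So ¬anonymize_manifest is neither obligatory nor forbidden under these norms.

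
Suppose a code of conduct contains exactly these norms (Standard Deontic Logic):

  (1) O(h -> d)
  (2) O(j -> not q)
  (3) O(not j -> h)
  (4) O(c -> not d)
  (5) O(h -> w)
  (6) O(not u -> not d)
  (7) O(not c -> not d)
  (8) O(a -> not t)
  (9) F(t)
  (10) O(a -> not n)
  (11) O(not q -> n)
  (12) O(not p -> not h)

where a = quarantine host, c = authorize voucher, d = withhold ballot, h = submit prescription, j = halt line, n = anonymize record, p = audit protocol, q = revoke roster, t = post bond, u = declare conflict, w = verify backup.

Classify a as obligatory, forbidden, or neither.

Forbidden

By case analysis on not c: premise 7 gives O(not c -> not d) and premise 4 gives O(c -> not d), so O(not d) either way.
The contrapositive of premise 1 (O(h -> d)) is O(not d -> not h), and O(not d) is already established, so O(not h).
The contrapositive of premise 3 (O(not j -> h)) is O(not h -> j), and O(not h) is already established, so O(j).
Premise 2 is O(j -> not q); since O(j), deontic closure gives O(not q).
Premise 11 is O(not q -> n); since O(not q), deontic closure gives O(n).
Premise 10, O(a -> not n), contraposes to O(n -> not a); with O(n) we get O(not a).
Premises 5, 6, 8, 9, 12 do not contribute to this derivation.
Thus O(not a), which is F(a): a is forbidden.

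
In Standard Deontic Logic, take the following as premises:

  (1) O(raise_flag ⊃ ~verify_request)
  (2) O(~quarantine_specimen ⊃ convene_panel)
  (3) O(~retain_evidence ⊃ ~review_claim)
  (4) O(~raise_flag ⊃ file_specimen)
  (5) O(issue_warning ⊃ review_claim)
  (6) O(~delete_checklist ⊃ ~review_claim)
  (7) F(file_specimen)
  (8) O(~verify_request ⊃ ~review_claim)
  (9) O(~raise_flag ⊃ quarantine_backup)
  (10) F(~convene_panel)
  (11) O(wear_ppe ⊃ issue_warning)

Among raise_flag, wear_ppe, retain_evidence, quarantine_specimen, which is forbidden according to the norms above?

wear_ppe

Premise 7 is F(file_specimen), i.e. O(~file_specimen).
Premise 4, O(~raise_flag ⊃ file_specimen), contraposes to O(~file_specimen ⊃ raise_flag); with O(~file_specimen) we get O(raise_flag).
Applying K to premise 1 (O(raise_flag ⊃ ~verify_request)) and O(raise_flag) yields O(~verify_request).
Applying K to premise 8 (O(~verify_request ⊃ ~review_claim)) and O(~verify_request) yields O(~review_claim).
Premise 5, O(issue_warning ⊃ review_claim), contraposes to O(~review_claim ⊃ ~issue_warning); with O(~review_claim) we get O(~issue_warning).
Premise 11 is O(wear_ppe ⊃ issue_warning); contrapositively O(~issue_warning ⊃ ~wear_ppe). Since O(~issue_warning) holds, K gives O(~wear_ppe).
So O(~wear_ppe) holds, i.e. wear_ppe is forbidden. None of the other listed options is forbidden under the premises.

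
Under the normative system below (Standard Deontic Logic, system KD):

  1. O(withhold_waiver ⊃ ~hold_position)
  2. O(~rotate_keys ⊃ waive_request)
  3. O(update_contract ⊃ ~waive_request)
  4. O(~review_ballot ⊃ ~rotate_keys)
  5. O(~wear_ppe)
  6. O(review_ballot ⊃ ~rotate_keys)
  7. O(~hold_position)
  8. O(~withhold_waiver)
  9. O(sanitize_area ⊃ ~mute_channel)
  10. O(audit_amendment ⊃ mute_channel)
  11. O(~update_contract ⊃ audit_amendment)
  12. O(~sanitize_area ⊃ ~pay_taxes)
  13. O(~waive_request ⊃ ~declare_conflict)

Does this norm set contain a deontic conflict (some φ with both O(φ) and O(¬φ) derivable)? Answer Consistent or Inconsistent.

Premise 1 is O(withhold_waiver ⊃ ~hold_position); even if O(~hold_position) held, inferring O(withhold_waiver) would be affirming the consequent — invalid.
So O(withhold_waiver) is not derivable, and the apparent clash with O(~withhold_waiver) does not arise.
A world satisfying every obligation exists (e.g. audit_amendment=true, declare_conflict=false, hold_position=false, mute_channel=true, pay_taxes=false, review_ballot=false, rotate_keys=false, sanitize_area=false, update_contract=false, waive_request=true, wear_ppe=false, withhold_waiver=false); no atom is both obligatory and forbidden, so the set is consistent.

Consistent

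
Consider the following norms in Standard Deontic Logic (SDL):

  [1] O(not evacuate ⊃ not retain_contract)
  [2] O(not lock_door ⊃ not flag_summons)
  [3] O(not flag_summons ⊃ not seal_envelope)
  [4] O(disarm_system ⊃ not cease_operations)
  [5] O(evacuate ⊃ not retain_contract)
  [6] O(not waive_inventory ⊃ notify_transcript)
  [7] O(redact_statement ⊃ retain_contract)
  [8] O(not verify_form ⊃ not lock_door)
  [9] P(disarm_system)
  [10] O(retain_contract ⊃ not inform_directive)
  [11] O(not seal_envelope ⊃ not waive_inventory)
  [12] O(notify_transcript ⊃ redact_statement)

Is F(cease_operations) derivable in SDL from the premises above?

Premise 4 is O(disarm_system ⊃ not cease_operations), but O(disarm_system) is not derivable from the premises (the permission P(disarm_system) asserts only not O(not disarm_system), not O(disarm_system)), so it does not yield O(not cease_operations).
No other premise forces O(not cease_operations). An ideal world satisfying every premise can still have cease_operations true, so F(cease_operations) is not derivable.

No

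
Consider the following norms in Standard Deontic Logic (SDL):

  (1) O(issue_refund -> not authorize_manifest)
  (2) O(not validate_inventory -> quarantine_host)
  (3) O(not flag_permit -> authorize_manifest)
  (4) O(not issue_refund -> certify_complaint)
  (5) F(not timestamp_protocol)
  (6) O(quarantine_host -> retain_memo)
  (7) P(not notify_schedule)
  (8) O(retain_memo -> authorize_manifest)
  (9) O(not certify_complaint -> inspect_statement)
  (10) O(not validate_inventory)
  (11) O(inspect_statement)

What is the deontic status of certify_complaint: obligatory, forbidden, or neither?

Obligatory

Premise 10 states O(not validate_inventory) outright.
Applying K to premise 2 (O(not validate_inventory -> quarantine_host)) and O(not validate_inventory) yields O(quarantine_host).
Premise 6 is O(quarantine_host -> retain_memo); since O(quarantine_host), deontic closure gives O(retain_memo).
From O(retain_memo) and premise 8, O(retain_memo -> authorize_manifest), we obtain O(authorize_manifest).
Premise 1, O(issue_refund -> not authorize_manifest), contraposes to O(authorize_manifest -> not issue_refund); with O(authorize_manifest) we get O(not issue_refund).
With premise 4, O(not issue_refund -> certify_complaint), the K-axiom yields O(certify_complaint).
Premises 3, 5, 7, 9, 11 do not contribute to this derivation.
Hence certify_complaint is obligatory.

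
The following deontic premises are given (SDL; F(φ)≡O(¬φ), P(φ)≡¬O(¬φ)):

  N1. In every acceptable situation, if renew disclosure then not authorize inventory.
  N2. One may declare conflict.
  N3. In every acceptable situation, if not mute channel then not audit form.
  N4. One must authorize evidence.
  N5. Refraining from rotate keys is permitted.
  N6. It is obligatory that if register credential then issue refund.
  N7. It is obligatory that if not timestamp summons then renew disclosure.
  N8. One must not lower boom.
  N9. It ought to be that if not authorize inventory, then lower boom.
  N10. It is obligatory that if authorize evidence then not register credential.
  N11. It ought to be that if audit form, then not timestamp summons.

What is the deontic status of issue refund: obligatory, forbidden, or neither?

Neither

Premise 6 is O(register_credential → issue_refund), but O(register_credential) is not derivable from the premises, so it does not yield O(issue_refund).
No premise or chain of K-axiom applications forces O(issue_refund), and none forces O(¬issue_refund). So issue_refund is neither obligatory nor forbidden under these norms.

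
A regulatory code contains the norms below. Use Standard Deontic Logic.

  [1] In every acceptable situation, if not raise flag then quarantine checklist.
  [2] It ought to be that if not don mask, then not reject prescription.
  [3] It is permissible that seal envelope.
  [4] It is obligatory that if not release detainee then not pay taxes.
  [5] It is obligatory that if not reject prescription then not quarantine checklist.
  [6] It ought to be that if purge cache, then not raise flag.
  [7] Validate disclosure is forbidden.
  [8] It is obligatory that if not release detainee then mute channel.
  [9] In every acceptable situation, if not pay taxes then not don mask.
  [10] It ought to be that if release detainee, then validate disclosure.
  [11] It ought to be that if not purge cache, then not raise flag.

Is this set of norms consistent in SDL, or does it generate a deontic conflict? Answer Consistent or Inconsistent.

Premises 6 and 11 cover both cases: O(purge_cache → ¬raise_flag) and O(¬purge_cache → ¬raise_flag). Since purge_cache ∨ ¬purge_cache is a tautology, O(¬raise_flag) follows.
With premise 1, O(¬raise_flag → quarantine_checklist), the K-axiom yields O(quarantine_checklist).
The contrapositive of premise 5 (O(¬reject_prescription → ¬quarantine_checklist)) is O(quarantine_checklist → reject_prescription), and O(quarantine_checklist) is already established, so O(reject_prescription).
Premise 2 is O(¬don_mask → ¬reject_prescription); contrapositively O(reject_prescription → don_mask). Since O(reject_prescription) holds, K gives O(don_mask).
Premise 9 is O(¬pay_taxes → ¬don_mask); contrapositively O(don_mask → pay_taxes). Since O(don_mask) holds, K gives O(pay_taxes).
The contrapositive of premise 4 (O(¬release_detainee → ¬pay_taxes)) is O(pay_taxes → release_detainee), and O(pay_taxes) is already established, so O(release_detainee).
From O(release_detainee) and premise 10, O(release_detainee → validate_disclosure), we obtain O(validate_disclosure).
However, F(validate_disclosure) at premise 7 amounts to O(¬validate_disclosure).
We now have both O(validate_disclosure) and O(¬validate_disclosure) — validate_disclosure is simultaneously obligatory and forbidden, violating the D-axiom.

Inconsistent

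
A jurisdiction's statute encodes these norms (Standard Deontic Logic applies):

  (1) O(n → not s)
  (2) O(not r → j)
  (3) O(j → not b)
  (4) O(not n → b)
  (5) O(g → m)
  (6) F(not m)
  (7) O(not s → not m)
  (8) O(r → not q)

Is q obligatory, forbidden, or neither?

Forbidden

Premise 6 is F(not m), i.e. O(m).
Premise 7 is O(not s → not m); contrapositively O(m → s). Since O(m) holds, K gives O(s).
The contrapositive of premise 1 (O(n → not s)) is O(s → not n), and O(s) is already established, so O(not n).
From O(not n) and premise 4, O(not n → b), we obtain O(b).
The contrapositive of premise 3 (O(j → not b)) is O(b → not j), and O(b) is already established, so O(not j).
Premise 2, O(not r → j), contraposes to O(not j → r); with O(not j) we get O(r).
From O(r) and premise 8, O(r → not q), we obtain O(not q).
Premise 5 does not contribute to this derivation.
Thus O(not q), which is F(q): q is forbidden.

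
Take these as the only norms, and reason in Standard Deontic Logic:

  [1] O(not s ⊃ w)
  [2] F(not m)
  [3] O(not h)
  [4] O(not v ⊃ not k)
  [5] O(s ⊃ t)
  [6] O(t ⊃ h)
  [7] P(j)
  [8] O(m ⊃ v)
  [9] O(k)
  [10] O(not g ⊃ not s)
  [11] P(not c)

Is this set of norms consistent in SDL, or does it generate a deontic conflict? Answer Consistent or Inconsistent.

Premise 4 is O(not v ⊃ not k), but O(not v) is not derivable from the premises, so it does not yield O(not k).
So O(not k) is not derivable, and the apparent clash with O(k) does not arise.
A world satisfying every obligation exists (e.g. c=false, g=false, h=false, j=false, k=true, m=true, s=false, t=false, v=true, w=true); no atom is both obligatory and forbidden, so the set is consistent.

Consistent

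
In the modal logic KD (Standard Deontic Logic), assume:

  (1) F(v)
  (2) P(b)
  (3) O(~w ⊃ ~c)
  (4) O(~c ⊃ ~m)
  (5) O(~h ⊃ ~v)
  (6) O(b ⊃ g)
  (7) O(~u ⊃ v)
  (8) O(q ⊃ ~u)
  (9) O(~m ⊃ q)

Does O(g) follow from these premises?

Premise 6 is O(b ⊃ g), but O(b) is not derivable from the premises (the permission P(b) asserts only ~O(~b), not O(b)), so it does not yield O(g).
No other premise forces O(g). An ideal world satisfying every premise can still have g false, so O(g) is not derivable.

No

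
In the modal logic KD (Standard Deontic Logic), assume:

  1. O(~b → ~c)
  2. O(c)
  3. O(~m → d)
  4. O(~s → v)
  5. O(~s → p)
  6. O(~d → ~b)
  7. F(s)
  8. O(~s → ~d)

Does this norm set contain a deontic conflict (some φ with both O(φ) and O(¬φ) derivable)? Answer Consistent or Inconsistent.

Inconsistent

Premise 2 gives O(c).
The contrapositive of premise 1 (O(~b → ~c)) is O(c → b), and O(c) is already established, so O(b).
Premise 6 is O(~d → ~b); contrapositively O(b → d). Since O(b) holds, K gives O(d).
Premise 8, O(~s → ~d), contraposes to O(d → s); with O(d) we get O(s).
Yet premise 7 is F(s), i.e. O(~s).
We now have both O(s) and O(~s) — s is simultaneously obligatory and forbidden, violating the D-axiom.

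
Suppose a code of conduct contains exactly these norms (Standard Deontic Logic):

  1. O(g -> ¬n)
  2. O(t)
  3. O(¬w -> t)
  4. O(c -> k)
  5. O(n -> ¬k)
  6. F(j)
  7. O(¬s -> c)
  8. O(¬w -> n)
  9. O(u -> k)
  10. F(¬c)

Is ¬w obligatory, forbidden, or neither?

Forbidden

Premise 10, F(¬c), is equivalent to O(c).
From O(c) and premise 4, O(c -> k), we obtain O(k).
Premise 5 is O(n -> ¬k); contrapositively O(k -> ¬n). Since O(k) holds, K gives O(¬n).
Premise 8 is O(¬w -> n); contrapositively O(¬n -> w). Since O(¬n) holds, K gives O(w).
Premises 1, 2, 3, 6, 7, 9 do not contribute to this derivation.
Thus O(w), which is F(¬w): ¬w is forbidden.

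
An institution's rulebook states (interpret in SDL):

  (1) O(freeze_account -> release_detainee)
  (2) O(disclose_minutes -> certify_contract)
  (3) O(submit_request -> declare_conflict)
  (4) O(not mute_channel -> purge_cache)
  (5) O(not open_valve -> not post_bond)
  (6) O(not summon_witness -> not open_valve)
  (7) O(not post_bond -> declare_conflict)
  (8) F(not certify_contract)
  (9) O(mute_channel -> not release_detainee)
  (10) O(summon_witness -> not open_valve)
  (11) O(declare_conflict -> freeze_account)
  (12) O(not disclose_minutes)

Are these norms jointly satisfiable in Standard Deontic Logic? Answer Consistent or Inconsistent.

Premise 2 is O(disclose_minutes -> certify_contract); even if O(certify_contract) held, inferring O(disclose_minutes) would be affirming the consequent — invalid.
So O(disclose_minutes) is not derivable, and the apparent clash with O(not disclose_minutes) does not arise.
A world satisfying every obligation exists (e.g. certify_contract=true, declare_conflict=true, disclose_minutes=false, freeze_account=true, mute_channel=false, open_valve=false, post_bond=false, purge_cache=true, release_detainee=true, submit_request=false, summon_witness=false); no atom is both obligatory and forbidden, so the set is consistent.

Consistent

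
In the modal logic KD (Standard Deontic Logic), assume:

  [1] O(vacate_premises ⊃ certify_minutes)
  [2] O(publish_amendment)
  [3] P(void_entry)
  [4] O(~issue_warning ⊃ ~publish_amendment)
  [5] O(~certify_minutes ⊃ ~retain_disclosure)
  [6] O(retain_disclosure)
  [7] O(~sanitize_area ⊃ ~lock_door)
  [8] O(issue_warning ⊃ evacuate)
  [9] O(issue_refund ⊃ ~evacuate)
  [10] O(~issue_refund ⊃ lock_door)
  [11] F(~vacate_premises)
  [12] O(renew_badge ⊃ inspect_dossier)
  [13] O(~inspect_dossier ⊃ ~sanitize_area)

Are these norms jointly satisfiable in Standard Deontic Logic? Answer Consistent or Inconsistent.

Consistent

Premise 5 is O(~certify_minutes ⊃ ~retain_disclosure), but O(~certify_minutes) is not derivable from the premises, so it does not yield O(~retain_disclosure).
So O(~retain_disclosure) is not derivable, and the apparent clash with O(retain_disclosure) does not arise.
A world satisfying every obligation exists (e.g. certify_minutes=true, evacuate=true, inspect_dossier=true, issue_refund=false, issue_warning=true, lock_door=true, publish_amendment=true, renew_badge=false, retain_disclosure=true, sanitize_area=true, vacate_premises=true, void_entry=false); no atom is both obligatory and forbidden, so the set is consistent.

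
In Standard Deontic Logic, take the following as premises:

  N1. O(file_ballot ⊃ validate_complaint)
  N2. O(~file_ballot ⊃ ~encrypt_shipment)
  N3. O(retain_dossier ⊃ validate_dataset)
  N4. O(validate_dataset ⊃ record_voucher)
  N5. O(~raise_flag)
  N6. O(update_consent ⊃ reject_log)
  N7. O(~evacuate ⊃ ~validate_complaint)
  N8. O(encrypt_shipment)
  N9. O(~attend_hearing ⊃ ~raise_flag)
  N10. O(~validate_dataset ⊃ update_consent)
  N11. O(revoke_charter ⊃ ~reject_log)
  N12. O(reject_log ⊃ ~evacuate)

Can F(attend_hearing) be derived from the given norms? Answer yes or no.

No

Premise 9 is O(~attend_hearing ⊃ ~raise_flag); even if O(~raise_flag) held, inferring O(~attend_hearing) would be affirming the consequent — invalid.
No other premise forces O(~attend_hearing). An ideal world satisfying every premise can still have attend_hearing true, so F(attend_hearing) is not derivable.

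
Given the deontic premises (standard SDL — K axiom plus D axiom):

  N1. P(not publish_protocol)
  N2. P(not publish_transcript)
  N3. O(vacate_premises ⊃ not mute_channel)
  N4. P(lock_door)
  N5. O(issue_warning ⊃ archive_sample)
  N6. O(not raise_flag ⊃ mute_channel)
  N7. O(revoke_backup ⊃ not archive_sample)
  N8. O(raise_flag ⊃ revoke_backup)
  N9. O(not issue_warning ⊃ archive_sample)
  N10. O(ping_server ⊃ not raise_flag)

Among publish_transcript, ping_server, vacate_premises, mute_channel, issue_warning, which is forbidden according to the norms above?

Premises 9 and 5 cover both cases: O(not issue_warning ⊃ archive_sample) and O(issue_warning ⊃ archive_sample). Since not issue_warning ∨ issue_warning is a tautology, O(archive_sample) follows.
Premise 7, O(revoke_backup ⊃ not archive_sample), contraposes to O(archive_sample ⊃ not revoke_backup); with O(archive_sample) we get O(not revoke_backup).
Premise 8 is O(raise_flag ⊃ revoke_backup); contrapositively O(not revoke_backup ⊃ not raise_flag). Since O(not revoke_backup) holds, K gives O(not raise_flag).
Premise 6 is O(not raise_flag ⊃ mute_channel); since O(not raise_flag), deontic closure gives O(mute_channel).
The contrapositive of premise 3 (O(vacate_premises ⊃ not mute_channel)) is O(mute_channel ⊃ not vacate_premises), and O(mute_channel) is already established, so O(not vacate_premises).
So O(not vacate_premises) holds, i.e. vacate_premises is forbidden. None of the other listed options is forbidden under the premises.

vacate_premises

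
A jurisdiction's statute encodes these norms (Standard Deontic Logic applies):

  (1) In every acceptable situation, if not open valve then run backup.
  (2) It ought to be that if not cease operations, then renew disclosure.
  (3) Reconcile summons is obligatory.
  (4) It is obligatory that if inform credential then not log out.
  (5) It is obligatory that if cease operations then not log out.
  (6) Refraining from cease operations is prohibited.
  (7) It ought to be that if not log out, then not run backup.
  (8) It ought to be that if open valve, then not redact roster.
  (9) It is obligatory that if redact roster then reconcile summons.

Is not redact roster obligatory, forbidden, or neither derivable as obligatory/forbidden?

Obligatory

Premise 6, F(¬cease_operations), is equivalent to O(cease_operations).
With premise 5, O(cease_operations → ¬log_out), the K-axiom yields O(¬log_out).
Applying K to premise 7 (O(¬log_out → ¬run_backup)) and O(¬log_out) yields O(¬run_backup).
Premise 1 is O(¬open_valve → run_backup); contrapositively O(¬run_backup → open_valve). Since O(¬run_backup) holds, K gives O(open_valve).
Applying K to premise 8 (O(open_valve → ¬redact_roster)) and O(open_valve) yields O(¬redact_roster).
Premises 2, 3, 4, 9 do not contribute to this derivation.
Hence ¬redact_roster is obligatory.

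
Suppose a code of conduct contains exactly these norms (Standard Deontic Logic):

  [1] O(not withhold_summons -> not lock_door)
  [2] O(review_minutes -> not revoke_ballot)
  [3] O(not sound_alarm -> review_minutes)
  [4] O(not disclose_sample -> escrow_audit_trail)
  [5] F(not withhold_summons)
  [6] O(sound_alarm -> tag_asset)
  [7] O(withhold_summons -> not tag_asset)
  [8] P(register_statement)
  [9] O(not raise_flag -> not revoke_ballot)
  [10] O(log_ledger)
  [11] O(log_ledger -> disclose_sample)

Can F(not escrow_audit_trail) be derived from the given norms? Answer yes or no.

No

Premise 4 is O(not disclose_sample -> escrow_audit_trail), but O(not disclose_sample) is not derivable from the premises, so it does not yield O(escrow_audit_trail).
No other premise forces O(escrow_audit_trail). An ideal world satisfying every premise can still have not escrow_audit_trail true, so F(not escrow_audit_trail) is not derivable.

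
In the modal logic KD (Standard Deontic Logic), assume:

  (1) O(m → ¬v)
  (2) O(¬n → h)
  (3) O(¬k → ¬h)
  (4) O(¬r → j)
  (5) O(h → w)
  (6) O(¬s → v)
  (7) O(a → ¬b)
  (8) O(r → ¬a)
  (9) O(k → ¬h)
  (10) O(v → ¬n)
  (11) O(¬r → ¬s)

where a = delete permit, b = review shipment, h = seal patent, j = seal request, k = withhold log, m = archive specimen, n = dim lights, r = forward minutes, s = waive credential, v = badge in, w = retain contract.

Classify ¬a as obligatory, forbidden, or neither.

Obligatory

Premises 9 and 3 cover both cases: O(k → ¬h) and O(¬k → ¬h). Since k ∨ ¬k is a tautology, O(¬h) follows.
Premise 2, O(¬n → h), contraposes to O(¬h → n); with O(¬h) we get O(n).
Premise 10 is O(v → ¬n); contrapositively O(n → ¬v). Since O(n) holds, K gives O(¬v).
Premise 6, O(¬s → v), contraposes to O(¬v → s); with O(¬v) we get O(s).
Premise 11, O(¬r → ¬s), contraposes to O(s → r); with O(s) we get O(r).
Applying K to premise 8 (O(r → ¬a)) and O(r) yields O(¬a).
Premises 1, 4, 5, 7 do not contribute to this derivation.
Hence ¬a is obligatory.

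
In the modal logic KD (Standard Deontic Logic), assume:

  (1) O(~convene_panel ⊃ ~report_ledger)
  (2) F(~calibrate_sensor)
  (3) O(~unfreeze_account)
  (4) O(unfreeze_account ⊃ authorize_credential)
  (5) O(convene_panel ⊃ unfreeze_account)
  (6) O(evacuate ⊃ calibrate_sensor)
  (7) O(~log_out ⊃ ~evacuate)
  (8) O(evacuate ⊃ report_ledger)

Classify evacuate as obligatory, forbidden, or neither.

From premise 3 we have O(~unfreeze_account).
Premise 5 is O(convene_panel ⊃ unfreeze_account); contrapositively O(~unfreeze_account ⊃ ~convene_panel). Since O(~unfreeze_account) holds, K gives O(~convene_panel).
Applying K to premise 1 (O(~convene_panel ⊃ ~report_ledger)) and O(~convene_panel) yields O(~report_ledger).
Premise 8, O(evacuate ⊃ report_ledger), contraposes to O(~report_ledger ⊃ ~evacuate); with O(~report_ledger) we get O(~evacuate).
Premises 2, 4, 6, 7 do not contribute to this derivation.
Thus O(~evacuate), which is F(evacuate): evacuate is forbidden.

Forbidden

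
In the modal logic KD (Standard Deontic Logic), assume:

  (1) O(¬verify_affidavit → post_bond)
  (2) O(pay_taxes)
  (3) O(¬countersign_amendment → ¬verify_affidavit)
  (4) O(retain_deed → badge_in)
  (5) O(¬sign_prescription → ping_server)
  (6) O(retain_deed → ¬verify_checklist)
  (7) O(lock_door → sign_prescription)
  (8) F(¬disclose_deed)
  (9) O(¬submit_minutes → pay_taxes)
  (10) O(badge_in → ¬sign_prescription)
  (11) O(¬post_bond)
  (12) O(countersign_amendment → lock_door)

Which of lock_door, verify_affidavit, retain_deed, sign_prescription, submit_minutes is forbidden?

Premise 11 states O(¬post_bond) outright.
Premise 1 is O(¬verify_affidavit → post_bond); contrapositively O(¬post_bond → verify_affidavit). Since O(¬post_bond) holds, K gives O(verify_affidavit).
Premise 3, O(¬countersign_amendment → ¬verify_affidavit), contraposes to O(verify_affidavit → countersign_amendment); with O(verify_affidavit) we get O(countersign_amendment).
With premise 12, O(countersign_amendment → lock_door), the K-axiom yields O(lock_door).
With premise 7, O(lock_door → sign_prescription), the K-axiom yields O(sign_prescription).
Premise 10, O(badge_in → ¬sign_prescription), contraposes to O(sign_prescription → ¬badge_in); with O(sign_prescription) we get O(¬badge_in).
Premise 4 is O(retain_deed → badge_in); contrapositively O(¬badge_in → ¬retain_deed). Since O(¬badge_in) holds, K gives O(¬retain_deed).
So O(¬retain_deed) holds, i.e. retain_deed is forbidden. None of the other listed options is forbidden under the premises.

retain_deed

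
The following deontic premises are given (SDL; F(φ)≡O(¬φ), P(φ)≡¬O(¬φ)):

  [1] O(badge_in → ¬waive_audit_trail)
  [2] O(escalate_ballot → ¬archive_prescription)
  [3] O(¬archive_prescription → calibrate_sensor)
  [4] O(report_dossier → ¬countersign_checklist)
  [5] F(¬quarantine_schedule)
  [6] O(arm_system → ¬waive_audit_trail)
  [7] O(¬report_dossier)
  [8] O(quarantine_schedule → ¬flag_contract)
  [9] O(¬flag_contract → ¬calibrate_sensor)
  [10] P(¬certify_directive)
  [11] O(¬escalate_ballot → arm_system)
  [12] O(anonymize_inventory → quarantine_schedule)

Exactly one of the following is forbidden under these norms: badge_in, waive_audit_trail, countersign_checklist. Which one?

waive_audit_trail

Premise 5 is F(¬quarantine_schedule), i.e. O(quarantine_schedule).
From O(quarantine_schedule) and premise 8, O(quarantine_schedule → ¬flag_contract), we obtain O(¬flag_contract).
Premise 9 is O(¬flag_contract → ¬calibrate_sensor); since O(¬flag_contract), deontic closure gives O(¬calibrate_sensor).
Premise 3 is O(¬archive_prescription → calibrate_sensor); contrapositively O(¬calibrate_sensor → archive_prescription). Since O(¬calibrate_sensor) holds, K gives O(archive_prescription).
Premise 2, O(escalate_ballot → ¬archive_prescription), contraposes to O(archive_prescription → ¬escalate_ballot); with O(archive_prescription) we get O(¬escalate_ballot).
With premise 11, O(¬escalate_ballot → arm_system), the K-axiom yields O(arm_system).
Applying K to premise 6 (O(arm_system → ¬waive_audit_trail)) and O(arm_system) yields O(¬waive_audit_trail).
So O(¬waive_audit_trail) holds, i.e. waive_audit_trail is forbidden. None of the other listed options is forbidden under the premises.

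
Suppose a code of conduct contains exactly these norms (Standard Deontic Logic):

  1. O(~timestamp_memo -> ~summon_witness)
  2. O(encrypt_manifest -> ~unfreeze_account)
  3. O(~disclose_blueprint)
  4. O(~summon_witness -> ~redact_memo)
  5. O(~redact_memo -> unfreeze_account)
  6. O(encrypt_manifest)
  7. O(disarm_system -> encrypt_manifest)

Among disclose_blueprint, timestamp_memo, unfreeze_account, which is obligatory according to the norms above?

Premise 6 states O(encrypt_manifest) outright.
Applying K to premise 2 (O(encrypt_manifest -> ~unfreeze_account)) and O(encrypt_manifest) yields O(~unfreeze_account).
Premise 5 is O(~redact_memo -> unfreeze_account); contrapositively O(~unfreeze_account -> redact_memo). Since O(~unfreeze_account) holds, K gives O(redact_memo).
Premise 4, O(~summon_witness -> ~redact_memo), contraposes to O(redact_memo -> summon_witness); with O(redact_memo) we get O(summon_witness).
The contrapositive of premise 1 (O(~timestamp_memo -> ~summon_witness)) is O(summon_witness -> timestamp_memo), and O(summon_witness) is already established, so O(timestamp_memo).
So O(timestamp_memo) holds — timestamp_memo is obligatory. None of the other listed options is made obligatory by any chain of premises.

timestamp_memo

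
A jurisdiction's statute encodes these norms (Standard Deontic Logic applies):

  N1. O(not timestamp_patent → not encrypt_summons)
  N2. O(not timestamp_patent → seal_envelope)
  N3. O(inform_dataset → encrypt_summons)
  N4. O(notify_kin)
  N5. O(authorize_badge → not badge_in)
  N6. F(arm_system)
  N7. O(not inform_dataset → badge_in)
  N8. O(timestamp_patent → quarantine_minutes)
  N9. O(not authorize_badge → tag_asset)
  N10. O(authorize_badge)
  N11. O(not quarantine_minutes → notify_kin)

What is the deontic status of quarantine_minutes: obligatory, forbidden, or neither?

Premise 10 gives O(authorize_badge).
Premise 5 is O(authorize_badge → not badge_in); since O(authorize_badge), deontic closure gives O(not badge_in).
The contrapositive of premise 7 (O(not inform_dataset → badge_in)) is O(not badge_in → inform_dataset), and O(not badge_in) is already established, so O(inform_dataset).
From O(inform_dataset) and premise 3, O(inform_dataset → encrypt_summons), we obtain O(encrypt_summons).
Premise 1, O(not timestamp_patent → not encrypt_summons), contraposes to O(encrypt_summons → timestamp_patent); with O(encrypt_summons) we get O(timestamp_patent).
Premise 8 is O(timestamp_patent → quarantine_minutes); since O(timestamp_patent), deontic closure gives O(quarantine_minutes).
Premises 2, 4, 6, 9, 11 do not contribute to this derivation.
Hence quarantine_minutes is obligatory.

Obligatory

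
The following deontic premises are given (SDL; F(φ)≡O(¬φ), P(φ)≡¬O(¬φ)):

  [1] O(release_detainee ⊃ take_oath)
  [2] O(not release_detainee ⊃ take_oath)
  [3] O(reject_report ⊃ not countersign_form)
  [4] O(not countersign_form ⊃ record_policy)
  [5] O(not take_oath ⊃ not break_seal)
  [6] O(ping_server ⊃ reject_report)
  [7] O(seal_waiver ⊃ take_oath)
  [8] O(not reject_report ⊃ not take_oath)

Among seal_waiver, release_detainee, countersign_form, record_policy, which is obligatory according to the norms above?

record_policy

Premises 1 and 2 cover both cases: O(release_detainee ⊃ take_oath) and O(not release_detainee ⊃ take_oath). Since release_detainee ∨ not release_detainee is a tautology, O(take_oath) follows.
Premise 8 is O(not reject_report ⊃ not take_oath); contrapositively O(take_oath ⊃ reject_report). Since O(take_oath) holds, K gives O(reject_report).
Premise 3 is O(reject_report ⊃ not countersign_form); since O(reject_report), deontic closure gives O(not countersign_form).
Premise 4 is O(not countersign_form ⊃ record_policy); since O(not countersign_form), deontic closure gives O(record_policy).
So O(record_policy) holds — record_policy is obligatory. None of the other listed options is made obligatory by any chain of premises.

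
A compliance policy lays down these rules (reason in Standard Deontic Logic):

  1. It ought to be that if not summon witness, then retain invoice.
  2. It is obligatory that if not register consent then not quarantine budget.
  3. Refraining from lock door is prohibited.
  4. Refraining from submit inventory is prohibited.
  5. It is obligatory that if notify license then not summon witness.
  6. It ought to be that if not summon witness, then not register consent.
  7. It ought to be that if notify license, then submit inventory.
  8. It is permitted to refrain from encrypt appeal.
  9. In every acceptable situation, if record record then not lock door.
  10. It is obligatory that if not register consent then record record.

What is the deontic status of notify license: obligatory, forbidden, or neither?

F(¬lock_door) at premise 3 means O(lock_door).
The contrapositive of premise 9 (O(record_record → ¬lock_door)) is O(lock_door → ¬record_record), and O(lock_door) is already established, so O(¬record_record).
Premise 10 is O(¬register_consent → record_record); contrapositively O(¬record_record → register_consent). Since O(¬record_record) holds, K gives O(register_consent).
Premise 6 is O(¬summon_witness → ¬register_consent); contrapositively O(register_consent → summon_witness). Since O(register_consent) holds, K gives O(summon_witness).
Premise 5, O(notify_license → ¬summon_witness), contraposes to O(summon_witness → ¬notify_license); with O(summon_witness) we get O(¬notify_license).
Premises 1, 2, 4, 7, 8 do not contribute to this derivation.
Thus O(¬notify_license), which is F(notify_license): notify_license is forbidden.

Forbidden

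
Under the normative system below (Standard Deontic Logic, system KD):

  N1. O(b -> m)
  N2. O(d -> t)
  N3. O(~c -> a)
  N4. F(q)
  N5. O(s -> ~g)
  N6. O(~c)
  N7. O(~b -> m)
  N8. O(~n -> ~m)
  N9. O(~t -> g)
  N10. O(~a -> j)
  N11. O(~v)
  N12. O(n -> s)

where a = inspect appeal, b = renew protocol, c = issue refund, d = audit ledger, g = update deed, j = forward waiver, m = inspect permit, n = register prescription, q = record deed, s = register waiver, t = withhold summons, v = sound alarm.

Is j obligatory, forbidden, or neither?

Neither

Premise 10 is O(~a -> j), but O(~a) is not derivable from the premises, so it does not yield O(j).
No premise or chain of K-axiom applications forces O(j), and none forces O(~j). So j is neither obligatory nor forbidden under these norms.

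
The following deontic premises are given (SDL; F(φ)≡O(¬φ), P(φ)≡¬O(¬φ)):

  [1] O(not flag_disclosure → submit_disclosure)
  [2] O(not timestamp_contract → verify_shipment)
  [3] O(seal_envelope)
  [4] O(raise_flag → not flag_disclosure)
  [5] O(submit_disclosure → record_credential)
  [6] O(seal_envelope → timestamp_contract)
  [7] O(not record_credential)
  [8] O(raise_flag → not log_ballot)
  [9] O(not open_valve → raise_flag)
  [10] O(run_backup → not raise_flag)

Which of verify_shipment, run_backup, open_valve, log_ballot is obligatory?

Premise 7 states O(not record_credential) outright.
The contrapositive of premise 5 (O(submit_disclosure → record_credential)) is O(not record_credential → not submit_disclosure), and O(not record_credential) is already established, so O(not submit_disclosure).
Premise 1 is O(not flag_disclosure → submit_disclosure); contrapositively O(not submit_disclosure → flag_disclosure). Since O(not submit_disclosure) holds, K gives O(flag_disclosure).
The contrapositive of premise 4 (O(raise_flag → not flag_disclosure)) is O(flag_disclosure → not raise_flag), and O(flag_disclosure) is already established, so O(not raise_flag).
Premise 9, O(not open_valve → raise_flag), contraposes to O(not raise_flag → open_valve); with O(not raise_flag) we get O(open_valve).
So O(open_valve) holds — open_valve is obligatory. None of the other listed options is made obligatory by any chain of premises.

open_valve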